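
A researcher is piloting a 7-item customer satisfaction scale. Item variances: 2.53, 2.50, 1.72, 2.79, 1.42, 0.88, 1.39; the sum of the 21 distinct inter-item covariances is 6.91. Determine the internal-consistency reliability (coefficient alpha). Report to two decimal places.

coefficient alpha = 0.60

ΣVar(i) = 2.53 + 2.50 + 1.72 + 2.79 + 1.42 + 0.88 + 1.39 = 13.23
Sum of distinct covariances = 6.91
σ²_T = ΣVar(i) + 2·Σcov = 13.23 + 2 × 6.91 = 27.05
α = (7/6)·(1 − 13.23/27.05) = 0.60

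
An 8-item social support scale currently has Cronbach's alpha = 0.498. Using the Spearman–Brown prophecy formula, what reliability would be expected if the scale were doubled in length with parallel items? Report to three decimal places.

Length factor m = 2
α' = m·α / (1 + (m−1)·α)
   = 2 × 0.498 / (1 + (2 − 1) × 0.498)
   = 0.9960 / 1.4980 = 0.665

predicted reliability = 0.665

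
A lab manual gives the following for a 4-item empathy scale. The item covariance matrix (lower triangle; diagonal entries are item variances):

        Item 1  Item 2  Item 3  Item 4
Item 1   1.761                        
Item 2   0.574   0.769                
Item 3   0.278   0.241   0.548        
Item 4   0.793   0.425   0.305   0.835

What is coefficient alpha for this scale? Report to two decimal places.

coefficient alpha = 0.76

Σσ²ᵢ = 1.761 + 0.769 + 0.548 + 0.835 = 3.913
Σ_{i<j} σ_ij = 2.616
Var(T) = 3.913 + 2 × 2.616 = 9.145
α = (k/(k−1))·(1 − Σσ²ᵢ/Var(T)) = (4/3)·(1 − 3.913/9.145) = 0.76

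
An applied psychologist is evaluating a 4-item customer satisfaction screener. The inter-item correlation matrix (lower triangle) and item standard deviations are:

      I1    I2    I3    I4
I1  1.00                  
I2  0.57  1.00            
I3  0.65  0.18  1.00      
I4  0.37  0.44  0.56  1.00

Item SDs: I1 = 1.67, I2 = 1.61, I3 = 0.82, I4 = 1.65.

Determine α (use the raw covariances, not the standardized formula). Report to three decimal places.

Σσ²ᵢ = 1.67² + 1.61² + 0.82² + 1.65² = 8.7759
Covariances σ_ij = r_ij · s_i · s_j:
  σ(I1,I2) = 0.57 × 1.67 × 1.61 = 1.5326
  σ(I1,I3) = 0.65 × 1.67 × 0.82 = 0.8901
  σ(I1,I4) = 0.37 × 1.67 × 1.65 = 1.0195
  σ(I2,I3) = 0.18 × 1.61 × 0.82 = 0.2376
  σ(I2,I4) = 0.44 × 1.61 × 1.65 = 1.1689
  σ(I3,I4) = 0.56 × 0.82 × 1.65 = 0.7577
σ²_T = Σσ²ᵢ + 2·Σσ_ij = 8.7759 + 2 × 5.6064 = 19.9887
α = (4/3)·(1 − 8.7759/19.9887) = 0.748

α = 0.748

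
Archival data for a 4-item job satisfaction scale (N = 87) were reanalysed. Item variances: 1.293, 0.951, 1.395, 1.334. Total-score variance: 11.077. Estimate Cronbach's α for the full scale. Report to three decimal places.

Cronbach's α = 0.735

Σσᵢ² = 1.293 + 0.951 + 1.395 + 1.334 = 4.973
α = (k/(k−1))·(1 − Σσᵢ²/σ²_T) = (4/3)·(1 − 4.973/11.077) = 0.735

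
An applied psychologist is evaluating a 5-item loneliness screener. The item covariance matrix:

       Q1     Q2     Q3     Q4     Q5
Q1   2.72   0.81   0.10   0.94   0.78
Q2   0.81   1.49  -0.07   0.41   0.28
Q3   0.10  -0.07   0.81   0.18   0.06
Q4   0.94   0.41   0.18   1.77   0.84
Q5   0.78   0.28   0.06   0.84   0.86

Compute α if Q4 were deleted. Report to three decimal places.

Remaining items: Q1, Q2, Q3, Q5 (k = 4).
Σσᵢ² = 2.72 + 1.49 + 0.81 + 0.86 = 5.88
σ²_total = 5.88 + 2 × 1.96 = 9.80
α (item deleted) = (4/3)·(1 − 5.88/9.80) = 0.533

α = 0.533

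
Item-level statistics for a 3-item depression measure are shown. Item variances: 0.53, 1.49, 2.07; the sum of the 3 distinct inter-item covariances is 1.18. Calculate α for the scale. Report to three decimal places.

Σσᵢ² = 0.53 + 1.49 + 2.07 = 4.09
Sum of distinct covariances = 1.18
σ²_T = Σσᵢ² + 2·Σcov = 4.09 + 2 × 1.18 = 6.45
α = (3/2)·(1 − 4.09/6.45) = 0.549

α = 0.549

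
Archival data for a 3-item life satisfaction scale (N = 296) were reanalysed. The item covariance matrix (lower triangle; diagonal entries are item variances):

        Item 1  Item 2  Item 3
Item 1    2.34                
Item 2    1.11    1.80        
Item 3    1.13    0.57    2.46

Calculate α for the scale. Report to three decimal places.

α = 0.690

Σσ²ᵢ = 2.34 + 1.80 + 2.46 = 6.60
Sum of off-diagonal covariances = 2.81
σ²_T = 6.60 + 2 × 2.81 = 12.22
α = (k/(k−1))·(1 − Σσ²ᵢ/σ²_T) = (3/2)·(1 − 6.60/12.22) = 0.690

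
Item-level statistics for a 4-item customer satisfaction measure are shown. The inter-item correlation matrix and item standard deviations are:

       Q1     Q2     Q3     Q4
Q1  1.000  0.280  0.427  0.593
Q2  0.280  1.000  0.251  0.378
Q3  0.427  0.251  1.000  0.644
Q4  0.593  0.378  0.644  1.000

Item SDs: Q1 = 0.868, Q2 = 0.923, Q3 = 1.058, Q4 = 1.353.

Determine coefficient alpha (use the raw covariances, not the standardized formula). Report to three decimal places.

coefficient alpha = 0.753

Σσ²ᵢ = 0.868² + 0.923² + 1.058² + 1.353² = 4.5553
Covariances σ_ij = r_ij · s_i · s_j:
  σ(Q1,Q2) = 0.280 × 0.868 × 0.923 = 0.2243
  σ(Q1,Q3) = 0.427 × 0.868 × 1.058 = 0.3921
  σ(Q1,Q4) = 0.593 × 0.868 × 1.353 = 0.6964
  σ(Q2,Q3) = 0.251 × 0.923 × 1.058 = 0.2451
  σ(Q2,Q4) = 0.378 × 0.923 × 1.353 = 0.4721
  σ(Q3,Q4) = 0.644 × 1.058 × 1.353 = 0.9219
σ²_T = Σσ²ᵢ + 2·Σσ_ij = 4.5553 + 2 × 2.9519 = 10.4591
α = (4/3)·(1 − 4.5553/10.4591) = 0.753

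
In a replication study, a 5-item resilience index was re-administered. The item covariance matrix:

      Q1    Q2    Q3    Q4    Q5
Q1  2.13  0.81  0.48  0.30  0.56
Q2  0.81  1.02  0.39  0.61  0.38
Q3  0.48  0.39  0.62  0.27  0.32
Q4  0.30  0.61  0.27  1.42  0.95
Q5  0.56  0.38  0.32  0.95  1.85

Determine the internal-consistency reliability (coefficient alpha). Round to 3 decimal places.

coefficient alpha = 0.738

Σσᵢ² = 2.13 + 1.02 + 0.62 + 1.42 + 1.85 = 7.04
Sum of the distinct covariances = 5.07
total variance = 7.04 + 2 × 5.07 = 17.18
α = (k/(k−1))·(1 − Σσᵢ²/total variance) = (5/4)·(1 − 7.04/17.18) = 0.738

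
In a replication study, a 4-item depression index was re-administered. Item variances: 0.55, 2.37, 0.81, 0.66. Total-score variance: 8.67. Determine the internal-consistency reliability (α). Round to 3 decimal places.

Σσᵢ² = 0.55 + 2.37 + 0.81 + 0.66 = 4.39
α = (k/(k−1))·(1 − Σσᵢ²/total variance) = (4/3)·(1 − 4.39/8.67) = 0.658

α = 0.658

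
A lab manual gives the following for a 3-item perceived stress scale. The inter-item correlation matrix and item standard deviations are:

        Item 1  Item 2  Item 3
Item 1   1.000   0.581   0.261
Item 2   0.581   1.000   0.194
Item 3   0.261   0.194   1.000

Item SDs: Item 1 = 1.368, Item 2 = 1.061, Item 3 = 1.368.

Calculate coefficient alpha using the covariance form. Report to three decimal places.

Σσ²ᵢ = 1.368² + 1.061² + 1.368² = 4.8686
Covariances σ_ij = r_ij · s_i · s_j:
  σ(Item 1,Item 2) = 0.581 × 1.368 × 1.061 = 0.8433
  σ(Item 1,Item 3) = 0.261 × 1.368 × 1.368 = 0.4884
  σ(Item 2,Item 3) = 0.194 × 1.061 × 1.368 = 0.2816
σ²_T = Σσ²ᵢ + 2·Σσ_ij = 4.8686 + 2 × 1.6133 = 8.0952
α = (3/2)·(1 − 4.8686/8.0952) = 0.598

α = 0.598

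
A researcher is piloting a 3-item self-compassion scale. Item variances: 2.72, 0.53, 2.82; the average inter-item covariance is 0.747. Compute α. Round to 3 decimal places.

ΣVar(i) = 2.72 + 0.53 + 2.82 = 6.07
Sum of the 3 distinct covariances = 3 × 0.747 = 2.241
Var(T) = ΣVar(i) + 2·Σcov = 6.07 + 2 × 2.241 = 10.552
α = (3/2)·(1 − 6.07/10.552) = 0.637

α = 0.637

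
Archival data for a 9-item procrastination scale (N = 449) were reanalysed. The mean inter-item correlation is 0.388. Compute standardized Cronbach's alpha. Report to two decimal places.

Standardized α = k·r̄ / (1 + (k−1)·r̄) = 9 × 0.388 / (1 + 8 × 0.388)
  = 3.4920 / 4.1040 = 0.85

α = 0.85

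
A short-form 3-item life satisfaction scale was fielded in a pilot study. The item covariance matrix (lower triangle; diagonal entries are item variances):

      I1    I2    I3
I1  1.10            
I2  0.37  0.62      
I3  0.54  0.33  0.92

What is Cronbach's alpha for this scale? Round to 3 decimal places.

Σσᵢ² = 1.10 + 0.62 + 0.92 = 2.64
Σ_{i<j} σ_ij = 1.24
total variance = 2.64 + 2 × 1.24 = 5.12
α = (k/(k−1))·(1 − Σσᵢ²/total variance) = (3/2)·(1 − 2.64/5.12) = 0.727

Cronbach's alpha = 0.727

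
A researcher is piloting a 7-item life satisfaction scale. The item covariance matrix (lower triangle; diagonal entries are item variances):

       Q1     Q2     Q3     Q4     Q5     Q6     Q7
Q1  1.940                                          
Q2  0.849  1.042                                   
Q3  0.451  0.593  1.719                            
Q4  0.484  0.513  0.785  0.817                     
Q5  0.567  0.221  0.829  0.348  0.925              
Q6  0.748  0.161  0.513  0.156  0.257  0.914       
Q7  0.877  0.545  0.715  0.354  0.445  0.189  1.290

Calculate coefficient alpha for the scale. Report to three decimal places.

sum of item variances = 1.940 + 1.042 + 1.719 + 0.817 + 0.925 + 0.914 + 1.290 = 8.647
Sum of the distinct covariances = 10.600
σ²_total = 8.647 + 2 × 10.600 = 29.847
α = (k/(k−1))·(1 − sum of item variances/σ²_total) = (7/6)·(1 − 8.647/29.847) = 0.829

coefficient alpha = 0.829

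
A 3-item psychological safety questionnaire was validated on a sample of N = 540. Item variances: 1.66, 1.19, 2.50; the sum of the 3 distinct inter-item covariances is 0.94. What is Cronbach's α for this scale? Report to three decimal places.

Σσᵢ² = 1.66 + 1.19 + 2.50 = 5.35
Sum of distinct covariances = 0.94
total variance = Σσᵢ² + 2·Σcov = 5.35 + 2 × 0.94 = 7.23
α = (3/2)·(1 − 5.35/7.23) = 0.390

α = 0.390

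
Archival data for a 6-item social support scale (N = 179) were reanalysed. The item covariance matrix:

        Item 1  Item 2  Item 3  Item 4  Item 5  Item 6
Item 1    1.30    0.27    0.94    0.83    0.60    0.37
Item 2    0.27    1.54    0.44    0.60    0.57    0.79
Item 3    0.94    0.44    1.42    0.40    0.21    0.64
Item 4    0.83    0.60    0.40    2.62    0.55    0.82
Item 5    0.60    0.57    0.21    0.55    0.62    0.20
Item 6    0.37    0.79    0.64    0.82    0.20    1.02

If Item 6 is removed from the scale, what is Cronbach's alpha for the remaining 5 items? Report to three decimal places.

Cronbach's alpha = 0.738

Remaining items: Item 1, Item 2, Item 3, Item 4, Item 5 (k = 5).
Σσ²ᵢ = 1.30 + 1.54 + 1.42 + 2.62 + 0.62 = 7.50
σ²_total = 7.50 + 2 × 5.41 = 18.32
α (item deleted) = (5/4)·(1 − 7.50/18.32) = 0.738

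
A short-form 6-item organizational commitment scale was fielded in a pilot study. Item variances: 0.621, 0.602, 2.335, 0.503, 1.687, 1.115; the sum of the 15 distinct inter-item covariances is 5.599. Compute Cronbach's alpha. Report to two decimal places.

Cronbach's alpha = 0.74

Σσ²ᵢ = 0.621 + 0.602 + 2.335 + 0.503 + 1.687 + 1.115 = 6.863
Sum of distinct covariances = 5.599
σ²_T = Σσ²ᵢ + 2·Σcov = 6.863 + 2 × 5.599 = 18.061
α = (6/5)·(1 − 6.863/18.061) = 0.74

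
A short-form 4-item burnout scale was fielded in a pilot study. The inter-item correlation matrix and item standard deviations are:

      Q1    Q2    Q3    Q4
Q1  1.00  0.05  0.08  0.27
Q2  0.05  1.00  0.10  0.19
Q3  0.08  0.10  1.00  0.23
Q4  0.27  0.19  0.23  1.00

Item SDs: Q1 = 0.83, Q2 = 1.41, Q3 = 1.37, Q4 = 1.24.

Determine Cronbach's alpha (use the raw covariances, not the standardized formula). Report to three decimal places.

Σσ²ᵢ = 0.83² + 1.41² + 1.37² + 1.24² = 6.0915
Covariances σ_ij = r_ij · s_i · s_j:
  σ(Q1,Q2) = 0.05 × 0.83 × 1.41 = 0.0585
  σ(Q1,Q3) = 0.08 × 0.83 × 1.37 = 0.0910
  σ(Q1,Q4) = 0.27 × 0.83 × 1.24 = 0.2779
  σ(Q2,Q3) = 0.10 × 1.41 × 1.37 = 0.1932
  σ(Q2,Q4) = 0.19 × 1.41 × 1.24 = 0.3322
  σ(Q3,Q4) = 0.23 × 1.37 × 1.24 = 0.3907
σ²_T = Σσ²ᵢ + 2·Σσ_ij = 6.0915 + 2 × 1.3435 = 8.7785
α = (4/3)·(1 − 6.0915/8.7785) = 0.408

Cronbach's alpha = 0.408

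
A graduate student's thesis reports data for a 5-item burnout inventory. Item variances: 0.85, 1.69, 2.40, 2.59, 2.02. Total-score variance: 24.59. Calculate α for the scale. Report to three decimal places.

Σσ²ᵢ = 0.85 + 1.69 + 2.40 + 2.59 + 2.02 = 9.55
α = (k/(k−1))·(1 − Σσ²ᵢ/σ²_total) = (5/4)·(1 − 9.55/24.59) = 0.765

α = 0.765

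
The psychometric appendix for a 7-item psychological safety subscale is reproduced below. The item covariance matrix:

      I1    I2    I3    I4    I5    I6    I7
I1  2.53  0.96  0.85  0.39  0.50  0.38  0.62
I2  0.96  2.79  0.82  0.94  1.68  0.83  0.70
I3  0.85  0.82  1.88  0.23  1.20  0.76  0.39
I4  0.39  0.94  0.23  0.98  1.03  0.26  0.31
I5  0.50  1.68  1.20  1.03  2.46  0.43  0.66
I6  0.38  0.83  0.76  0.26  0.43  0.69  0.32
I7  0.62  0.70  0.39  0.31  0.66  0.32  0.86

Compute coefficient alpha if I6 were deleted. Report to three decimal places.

coefficient alpha = 0.795

Remaining items: I1, I2, I3, I4, I5, I7 (k = 6).
ΣVar(i) = 2.53 + 2.79 + 1.88 + 0.98 + 2.46 + 0.86 = 11.50
total variance = 11.50 + 2 × 11.28 = 34.06
α (item deleted) = (6/5)·(1 − 11.50/34.06) = 0.795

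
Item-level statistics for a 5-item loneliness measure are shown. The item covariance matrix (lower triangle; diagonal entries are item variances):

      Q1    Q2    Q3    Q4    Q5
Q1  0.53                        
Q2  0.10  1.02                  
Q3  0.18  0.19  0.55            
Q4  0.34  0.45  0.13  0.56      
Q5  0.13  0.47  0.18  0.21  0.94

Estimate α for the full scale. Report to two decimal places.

α = 0.71

sum of item variances = 0.53 + 1.02 + 0.55 + 0.56 + 0.94 = 3.60
Sum of off-diagonal covariances = 2.38
total variance = 3.60 + 2 × 2.38 = 8.36
α = (k/(k−1))·(1 − sum of item variances/total variance) = (5/4)·(1 − 3.60/8.36) = 0.71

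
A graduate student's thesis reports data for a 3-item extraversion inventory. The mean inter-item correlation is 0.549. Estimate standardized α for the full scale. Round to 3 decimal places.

Standardized α = k·r̄ / (1 + (k−1)·r̄) = 3 × 0.549 / (1 + 2 × 0.549)
  = 1.6470 / 2.0980 = 0.785

α = 0.785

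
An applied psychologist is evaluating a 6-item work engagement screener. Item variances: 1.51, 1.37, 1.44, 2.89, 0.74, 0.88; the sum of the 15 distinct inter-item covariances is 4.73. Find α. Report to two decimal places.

α = 0.62

sum of item variances = 1.51 + 1.37 + 1.44 + 2.89 + 0.74 + 0.88 = 8.83
Sum of distinct covariances = 4.73
σ²_T = sum of item variances + 2·Σcov = 8.83 + 2 × 4.73 = 18.29
α = (6/5)·(1 − 8.83/18.29) = 0.62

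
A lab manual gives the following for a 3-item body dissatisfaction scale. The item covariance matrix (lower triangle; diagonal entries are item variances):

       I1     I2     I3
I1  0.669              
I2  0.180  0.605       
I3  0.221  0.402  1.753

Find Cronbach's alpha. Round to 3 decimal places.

sum of item variances = 0.669 + 0.605 + 1.753 = 3.027
Sum of off-diagonal covariances = 0.803
σ²_T = 3.027 + 2 × 0.803 = 4.633
α = (k/(k−1))·(1 − sum of item variances/σ²_T) = (3/2)·(1 − 3.027/4.633) = 0.520

α = 0.520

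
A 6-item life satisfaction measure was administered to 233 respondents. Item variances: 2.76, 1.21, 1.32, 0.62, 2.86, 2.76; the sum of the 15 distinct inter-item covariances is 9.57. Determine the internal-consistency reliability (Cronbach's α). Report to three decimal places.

α = 0.749

Σσᵢ² = 2.76 + 1.21 + 1.32 + 0.62 + 2.86 + 2.76 = 11.53
Sum of distinct covariances = 9.57
σ²_T = Σσᵢ² + 2·Σcov = 11.53 + 2 × 9.57 = 30.67
α = (6/5)·(1 − 11.53/30.67) = 0.749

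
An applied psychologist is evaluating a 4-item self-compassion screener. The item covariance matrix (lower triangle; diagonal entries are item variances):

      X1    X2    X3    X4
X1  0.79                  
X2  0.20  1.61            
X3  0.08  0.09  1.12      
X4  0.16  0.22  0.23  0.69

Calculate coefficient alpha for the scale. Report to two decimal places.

coefficient alpha = 0.42

Σσᵢ² = 0.79 + 1.61 + 1.12 + 0.69 = 4.21
Sum of off-diagonal covariances = 0.98
σ²_T = 4.21 + 2 × 0.98 = 6.17
α = (k/(k−1))·(1 − Σσᵢ²/σ²_T) = (4/3)·(1 − 4.21/6.17) = 0.42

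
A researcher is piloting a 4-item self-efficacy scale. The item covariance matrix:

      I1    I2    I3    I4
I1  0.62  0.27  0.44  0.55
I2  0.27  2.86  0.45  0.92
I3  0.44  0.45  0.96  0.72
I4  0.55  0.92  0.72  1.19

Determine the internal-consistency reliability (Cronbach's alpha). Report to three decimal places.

Cronbach's alpha = 0.725

ΣVar(i) = 0.62 + 2.86 + 0.96 + 1.19 = 5.63
Σ_{i<j} σ_ij = 3.35
σ²_total = 5.63 + 2 × 3.35 = 12.33
α = (k/(k−1))·(1 − ΣVar(i)/σ²_total) = (4/3)·(1 − 5.63/12.33) = 0.725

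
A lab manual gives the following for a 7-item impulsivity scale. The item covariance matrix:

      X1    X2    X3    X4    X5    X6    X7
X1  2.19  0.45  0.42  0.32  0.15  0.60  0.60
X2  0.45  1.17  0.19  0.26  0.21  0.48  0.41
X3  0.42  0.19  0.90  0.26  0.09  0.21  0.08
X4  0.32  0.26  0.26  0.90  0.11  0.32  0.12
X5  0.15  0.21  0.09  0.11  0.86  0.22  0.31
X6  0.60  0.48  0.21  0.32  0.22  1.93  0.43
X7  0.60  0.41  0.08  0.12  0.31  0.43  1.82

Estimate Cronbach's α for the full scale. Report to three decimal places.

Cronbach's α = 0.654

sum of item variances = 2.19 + 1.17 + 0.90 + 0.90 + 0.86 + 1.93 + 1.82 = 9.77
Σ_{i<j} σ_ij = 6.24
total variance = 9.77 + 2 × 6.24 = 22.25
α = (k/(k−1))·(1 − sum of item variances/total variance) = (7/6)·(1 − 9.77/22.25) = 0.654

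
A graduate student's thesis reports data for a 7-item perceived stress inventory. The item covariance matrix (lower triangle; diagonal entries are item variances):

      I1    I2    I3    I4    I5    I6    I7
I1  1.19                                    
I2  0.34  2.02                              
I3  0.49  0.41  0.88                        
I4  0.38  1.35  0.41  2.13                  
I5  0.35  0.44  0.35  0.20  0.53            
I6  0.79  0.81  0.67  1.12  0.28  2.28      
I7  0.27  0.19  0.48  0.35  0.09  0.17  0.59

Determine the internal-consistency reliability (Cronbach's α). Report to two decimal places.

Cronbach's α = 0.79

Σσ²ᵢ = 1.19 + 2.02 + 0.88 + 2.13 + 0.53 + 2.28 + 0.59 = 9.62
Σ_{i<j} σ_ij = 9.94
σ²_total = 9.62 + 2 × 9.94 = 29.50
α = (k/(k−1))·(1 − Σσ²ᵢ/σ²_total) = (7/6)·(1 − 9.62/29.50) = 0.79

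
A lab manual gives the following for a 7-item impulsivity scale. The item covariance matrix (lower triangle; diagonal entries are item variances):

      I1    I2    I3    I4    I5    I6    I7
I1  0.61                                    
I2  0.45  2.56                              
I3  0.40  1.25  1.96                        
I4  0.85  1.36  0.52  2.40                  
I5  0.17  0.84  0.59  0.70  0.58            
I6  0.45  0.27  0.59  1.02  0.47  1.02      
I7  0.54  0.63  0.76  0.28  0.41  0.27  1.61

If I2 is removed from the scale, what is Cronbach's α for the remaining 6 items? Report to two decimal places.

Cronbach's α = 0.79

Remaining items: I1, I3, I4, I5, I6, I7 (k = 6).
ΣVar(i) = 0.61 + 1.96 + 2.40 + 0.58 + 1.02 + 1.61 = 8.18
total variance = 8.18 + 2 × 8.02 = 24.22
α (item deleted) = (6/5)·(1 − 8.18/24.22) = 0.79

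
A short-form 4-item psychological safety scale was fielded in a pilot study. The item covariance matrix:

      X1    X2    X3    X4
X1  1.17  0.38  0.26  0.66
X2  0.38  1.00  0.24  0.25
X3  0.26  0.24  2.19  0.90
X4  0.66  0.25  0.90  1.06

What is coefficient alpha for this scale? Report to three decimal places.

Σσᵢ² = 1.17 + 1.00 + 2.19 + 1.06 = 5.42
Sum of the distinct covariances = 2.69
total variance = 5.42 + 2 × 2.69 = 10.80
α = (k/(k−1))·(1 − Σσᵢ²/total variance) = (4/3)·(1 − 5.42/10.80) = 0.664

coefficient alpha = 0.664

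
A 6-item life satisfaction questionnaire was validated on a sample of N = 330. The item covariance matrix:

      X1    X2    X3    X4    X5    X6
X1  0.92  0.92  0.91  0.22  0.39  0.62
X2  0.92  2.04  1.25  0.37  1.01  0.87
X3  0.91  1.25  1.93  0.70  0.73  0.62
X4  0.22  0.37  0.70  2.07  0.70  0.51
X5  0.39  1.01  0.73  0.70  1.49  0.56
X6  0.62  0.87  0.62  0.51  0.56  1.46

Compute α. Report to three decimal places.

ΣVar(i) = 0.92 + 2.04 + 1.93 + 2.07 + 1.49 + 1.46 = 9.91
Σ_{i<j} σ_ij = 10.38
σ²_total = 9.91 + 2 × 10.38 = 30.67
α = (k/(k−1))·(1 − ΣVar(i)/σ²_total) = (6/5)·(1 − 9.91/30.67) = 0.812

α = 0.812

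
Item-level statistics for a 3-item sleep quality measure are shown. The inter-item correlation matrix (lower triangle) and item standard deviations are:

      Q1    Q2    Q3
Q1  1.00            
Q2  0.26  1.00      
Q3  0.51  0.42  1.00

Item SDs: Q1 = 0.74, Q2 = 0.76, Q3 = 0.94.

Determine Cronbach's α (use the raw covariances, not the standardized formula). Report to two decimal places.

Σσ²ᵢ = 0.74² + 0.76² + 0.94² = 2.0088
Covariances σ_ij = r_ij · s_i · s_j:
  σ(Q1,Q2) = 0.26 × 0.74 × 0.76 = 0.1462
  σ(Q1,Q3) = 0.51 × 0.74 × 0.94 = 0.3548
  σ(Q2,Q3) = 0.42 × 0.76 × 0.94 = 0.3000
σ²_T = Σσ²ᵢ + 2·Σσ_ij = 2.0088 + 2 × 0.8010 = 3.6108
α = (3/2)·(1 − 2.0088/3.6108) = 0.67

Cronbach's α = 0.67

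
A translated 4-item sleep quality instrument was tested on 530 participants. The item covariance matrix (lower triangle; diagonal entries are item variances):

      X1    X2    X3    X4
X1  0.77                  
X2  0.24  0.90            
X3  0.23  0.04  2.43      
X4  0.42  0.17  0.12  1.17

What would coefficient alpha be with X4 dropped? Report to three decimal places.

Remaining items: X1, X2, X3 (k = 3).
Σσᵢ² = 0.77 + 0.90 + 2.43 = 4.10
total variance = 4.10 + 2 × 0.51 = 5.12
α (item deleted) = (3/2)·(1 − 4.10/5.12) = 0.299

coefficient alpha = 0.299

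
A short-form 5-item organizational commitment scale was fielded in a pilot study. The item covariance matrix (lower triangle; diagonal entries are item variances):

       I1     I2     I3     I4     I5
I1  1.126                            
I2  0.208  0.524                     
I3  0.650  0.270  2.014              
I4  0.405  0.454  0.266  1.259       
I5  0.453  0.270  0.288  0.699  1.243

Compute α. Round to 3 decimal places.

ΣVar(i) = 1.126 + 0.524 + 2.014 + 1.259 + 1.243 = 6.166
Sum of the distinct covariances = 3.963
σ²_total = 6.166 + 2 × 3.963 = 14.092
α = (k/(k−1))·(1 − ΣVar(i)/σ²_total) = (5/4)·(1 − 6.166/14.092) = 0.703

α = 0.703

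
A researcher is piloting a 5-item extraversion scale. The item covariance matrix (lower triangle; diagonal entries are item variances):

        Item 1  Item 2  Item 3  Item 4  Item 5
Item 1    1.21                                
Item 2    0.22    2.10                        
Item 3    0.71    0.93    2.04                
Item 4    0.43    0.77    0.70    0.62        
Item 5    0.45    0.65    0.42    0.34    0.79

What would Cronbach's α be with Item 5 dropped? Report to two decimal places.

Remaining items: Item 1, Item 2, Item 3, Item 4 (k = 4).
sum of item variances = 1.21 + 2.10 + 2.04 + 0.62 = 5.97
σ²_T = 5.97 + 2 × 3.76 = 13.49
α (item deleted) = (4/3)·(1 − 5.97/13.49) = 0.74

Cronbach's α = 0.74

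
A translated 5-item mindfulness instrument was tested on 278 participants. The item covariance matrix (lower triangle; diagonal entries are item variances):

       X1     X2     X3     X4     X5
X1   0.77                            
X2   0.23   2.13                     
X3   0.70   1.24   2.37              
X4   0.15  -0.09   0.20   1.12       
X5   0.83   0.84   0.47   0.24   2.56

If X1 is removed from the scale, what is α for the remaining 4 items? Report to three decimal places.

Remaining items: X2, X3, X4, X5 (k = 4).
ΣVar(i) = 2.13 + 2.37 + 1.12 + 2.56 = 8.18
Var(T) = 8.18 + 2 × 2.90 = 13.98
α (item deleted) = (4/3)·(1 − 8.18/13.98) = 0.553

α = 0.553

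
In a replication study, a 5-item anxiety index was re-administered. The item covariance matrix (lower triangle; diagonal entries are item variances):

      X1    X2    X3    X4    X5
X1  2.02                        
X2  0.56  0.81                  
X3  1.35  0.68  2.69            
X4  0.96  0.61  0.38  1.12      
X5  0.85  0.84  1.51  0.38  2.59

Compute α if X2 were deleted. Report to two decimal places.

Remaining items: X1, X3, X4, X5 (k = 4).
ΣVar(i) = 2.02 + 2.69 + 1.12 + 2.59 = 8.42
σ²_T = 8.42 + 2 × 5.43 = 19.28
α (item deleted) = (4/3)·(1 − 8.42/19.28) = 0.75

α = 0.75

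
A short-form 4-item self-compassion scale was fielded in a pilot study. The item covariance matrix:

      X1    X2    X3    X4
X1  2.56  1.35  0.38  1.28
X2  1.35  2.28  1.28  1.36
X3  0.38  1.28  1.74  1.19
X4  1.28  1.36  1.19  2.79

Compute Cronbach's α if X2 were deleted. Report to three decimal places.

Cronbach's α = 0.668

Remaining items: X1, X3, X4 (k = 3).
ΣVar(i) = 2.56 + 1.74 + 2.79 = 7.09
Var(T) = 7.09 + 2 × 2.85 = 12.79
α (item deleted) = (3/2)·(1 − 7.09/12.79) = 0.668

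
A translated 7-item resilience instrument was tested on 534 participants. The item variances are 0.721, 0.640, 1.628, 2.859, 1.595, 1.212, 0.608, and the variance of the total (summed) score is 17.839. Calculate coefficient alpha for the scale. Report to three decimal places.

sum of item variances = 0.721 + 0.640 + 1.628 + 2.859 + 1.595 + 1.212 + 0.608 = 9.263
α = (k/(k−1))·(1 − sum of item variances/Var(T)) = (7/6)·(1 − 9.263/17.839) = 0.561

α = 0.561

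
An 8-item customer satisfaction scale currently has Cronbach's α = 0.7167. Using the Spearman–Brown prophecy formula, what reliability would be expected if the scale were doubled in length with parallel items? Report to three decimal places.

predicted reliability = 0.835

Length factor m = 2
α' = m·α / (1 + (m−1)·α)
   = 2 × 0.7167 / (1 + (2 − 1) × 0.7167)
   = 1.4334 / 1.7167 = 0.835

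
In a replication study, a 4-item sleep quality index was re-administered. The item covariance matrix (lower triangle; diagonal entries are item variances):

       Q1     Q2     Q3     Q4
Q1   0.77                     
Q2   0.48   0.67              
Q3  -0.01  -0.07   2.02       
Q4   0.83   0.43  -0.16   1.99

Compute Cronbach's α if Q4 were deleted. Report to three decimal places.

Remaining items: Q1, Q2, Q3 (k = 3).
sum of item variances = 0.77 + 0.67 + 2.02 = 3.46
σ²_T = 3.46 + 2 × 0.40 = 4.26
α (item deleted) = (3/2)·(1 − 3.46/4.26) = 0.282

α = 0.282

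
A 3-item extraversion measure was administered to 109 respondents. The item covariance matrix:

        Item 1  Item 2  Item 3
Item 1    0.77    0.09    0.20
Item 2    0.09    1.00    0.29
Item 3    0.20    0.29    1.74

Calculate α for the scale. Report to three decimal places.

Σσ²ᵢ = 0.77 + 1.00 + 1.74 = 3.51
Σ_{i<j} σ_ij = 0.58
total variance = 3.51 + 2 × 0.58 = 4.67
α = (k/(k−1))·(1 − Σσ²ᵢ/total variance) = (3/2)·(1 − 3.51/4.67) = 0.373

α = 0.373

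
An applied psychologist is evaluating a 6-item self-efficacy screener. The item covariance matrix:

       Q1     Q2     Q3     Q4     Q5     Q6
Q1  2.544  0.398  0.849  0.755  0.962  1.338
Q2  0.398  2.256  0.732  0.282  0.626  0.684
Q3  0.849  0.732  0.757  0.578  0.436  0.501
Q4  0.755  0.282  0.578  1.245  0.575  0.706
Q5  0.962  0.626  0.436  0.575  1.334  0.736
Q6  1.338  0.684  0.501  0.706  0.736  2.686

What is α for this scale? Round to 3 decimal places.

α = 0.783

sum of item variances = 2.544 + 2.256 + 0.757 + 1.245 + 1.334 + 2.686 = 10.822
Σ_{i<j} σ_ij = 10.158
total variance = 10.822 + 2 × 10.158 = 31.138
α = (k/(k−1))·(1 − sum of item variances/total variance) = (6/5)·(1 − 10.822/31.138) = 0.783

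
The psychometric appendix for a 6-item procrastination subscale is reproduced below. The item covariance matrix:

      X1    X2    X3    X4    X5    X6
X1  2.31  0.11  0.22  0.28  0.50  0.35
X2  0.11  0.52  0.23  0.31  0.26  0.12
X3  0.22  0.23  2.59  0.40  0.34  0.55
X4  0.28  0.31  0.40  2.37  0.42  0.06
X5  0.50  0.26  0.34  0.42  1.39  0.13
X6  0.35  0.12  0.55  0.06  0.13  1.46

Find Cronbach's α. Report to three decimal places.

α = 0.535

sum of item variances = 2.31 + 0.52 + 2.59 + 2.37 + 1.39 + 1.46 = 10.64
Sum of off-diagonal covariances = 4.28
Var(T) = 10.64 + 2 × 4.28 = 19.20
α = (k/(k−1))·(1 − sum of item variances/Var(T)) = (6/5)·(1 − 10.64/19.20) = 0.535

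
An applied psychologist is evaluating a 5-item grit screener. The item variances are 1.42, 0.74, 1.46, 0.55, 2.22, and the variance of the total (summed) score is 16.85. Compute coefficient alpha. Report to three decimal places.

α = 0.776

sum of item variances = 1.42 + 0.74 + 1.46 + 0.55 + 2.22 = 6.39
α = (k/(k−1))·(1 − sum of item variances/total variance) = (5/4)·(1 − 6.39/16.85) = 0.776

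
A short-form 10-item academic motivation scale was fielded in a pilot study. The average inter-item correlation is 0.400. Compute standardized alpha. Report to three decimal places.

α = 0.870

Standardized α = k·r̄ / (1 + (k−1)·r̄) = 10 × 0.400 / (1 + 9 × 0.400)
  = 4.0000 / 4.6000 = 0.870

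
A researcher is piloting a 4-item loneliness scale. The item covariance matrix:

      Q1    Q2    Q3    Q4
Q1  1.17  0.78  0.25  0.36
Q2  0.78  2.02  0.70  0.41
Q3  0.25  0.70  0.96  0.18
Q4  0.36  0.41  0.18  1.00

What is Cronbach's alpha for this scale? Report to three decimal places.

Σσ²ᵢ = 1.17 + 2.02 + 0.96 + 1.00 = 5.15
Sum of the distinct covariances = 2.68
total variance = 5.15 + 2 × 2.68 = 10.51
α = (k/(k−1))·(1 − Σσ²ᵢ/total variance) = (4/3)·(1 − 5.15/10.51) = 0.680

Cronbach's alpha = 0.680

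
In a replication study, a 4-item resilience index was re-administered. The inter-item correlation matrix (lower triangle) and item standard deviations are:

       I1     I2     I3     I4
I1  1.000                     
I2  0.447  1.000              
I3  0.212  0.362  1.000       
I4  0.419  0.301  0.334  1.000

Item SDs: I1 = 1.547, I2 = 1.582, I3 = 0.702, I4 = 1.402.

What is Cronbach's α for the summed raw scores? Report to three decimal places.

Σσ²ᵢ = 1.547² + 1.582² + 0.702² + 1.402² = 7.3543
Covariances σ_ij = r_ij · s_i · s_j:
  σ(I1,I2) = 0.447 × 1.547 × 1.582 = 1.0940
  σ(I1,I3) = 0.212 × 1.547 × 0.702 = 0.2302
  σ(I1,I4) = 0.419 × 1.547 × 1.402 = 0.9088
  σ(I2,I3) = 0.362 × 1.582 × 0.702 = 0.4020
  σ(I2,I4) = 0.301 × 1.582 × 1.402 = 0.6676
  σ(I3,I4) = 0.334 × 0.702 × 1.402 = 0.3287
σ²_T = Σσ²ᵢ + 2·Σσ_ij = 7.3543 + 2 × 3.6313 = 14.6169
α = (4/3)·(1 − 7.3543/14.6169) = 0.662

Cronbach's α = 0.662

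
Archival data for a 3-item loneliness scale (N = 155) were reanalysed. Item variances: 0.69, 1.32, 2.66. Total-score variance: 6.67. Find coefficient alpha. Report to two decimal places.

ΣVar(i) = 0.69 + 1.32 + 2.66 = 4.67
α = (k/(k−1))·(1 − ΣVar(i)/total variance) = (3/2)·(1 − 4.67/6.67) = 0.45

coefficient alpha = 0.45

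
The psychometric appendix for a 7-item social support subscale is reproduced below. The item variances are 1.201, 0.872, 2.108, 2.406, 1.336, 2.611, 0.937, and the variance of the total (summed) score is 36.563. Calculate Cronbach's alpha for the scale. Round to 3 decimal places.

ΣVar(i) = 1.201 + 0.872 + 2.108 + 2.406 + 1.336 + 2.611 + 0.937 = 11.471
α = (k/(k−1))·(1 − ΣVar(i)/total variance) = (7/6)·(1 − 11.471/36.563) = 0.801

Cronbach's alpha = 0.801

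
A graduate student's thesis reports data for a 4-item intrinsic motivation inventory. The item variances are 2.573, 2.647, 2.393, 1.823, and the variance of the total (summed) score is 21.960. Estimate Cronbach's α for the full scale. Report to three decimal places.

Cronbach's α = 0.760

sum of item variances = 2.573 + 2.647 + 2.393 + 1.823 = 9.436
α = (k/(k−1))·(1 − sum of item variances/σ²_T) = (4/3)·(1 − 9.436/21.960) = 0.760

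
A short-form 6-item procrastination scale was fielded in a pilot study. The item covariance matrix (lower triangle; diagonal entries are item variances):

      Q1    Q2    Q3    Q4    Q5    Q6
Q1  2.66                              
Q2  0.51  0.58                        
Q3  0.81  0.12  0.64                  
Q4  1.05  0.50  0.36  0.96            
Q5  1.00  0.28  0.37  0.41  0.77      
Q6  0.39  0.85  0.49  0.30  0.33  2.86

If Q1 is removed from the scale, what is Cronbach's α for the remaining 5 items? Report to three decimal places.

Remaining items: Q2, Q3, Q4, Q5, Q6 (k = 5).
ΣVar(i) = 0.58 + 0.64 + 0.96 + 0.77 + 2.86 = 5.81
Var(T) = 5.81 + 2 × 4.01 = 13.83
α (item deleted) = (5/4)·(1 − 5.81/13.83) = 0.725

Cronbach's α = 0.725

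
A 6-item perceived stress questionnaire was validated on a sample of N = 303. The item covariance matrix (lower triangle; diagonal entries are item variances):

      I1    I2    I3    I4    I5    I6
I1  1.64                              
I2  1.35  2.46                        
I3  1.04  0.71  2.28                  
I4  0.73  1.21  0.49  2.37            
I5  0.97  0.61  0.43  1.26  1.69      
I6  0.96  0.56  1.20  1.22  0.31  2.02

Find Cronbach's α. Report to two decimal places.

α = 0.81

Σσ²ᵢ = 1.64 + 2.46 + 2.28 + 2.37 + 1.69 + 2.02 = 12.46
Σ_{i<j} σ_ij = 13.05
Var(T) = 12.46 + 2 × 13.05 = 38.56
α = (k/(k−1))·(1 − Σσ²ᵢ/Var(T)) = (6/5)·(1 − 12.46/38.56) = 0.81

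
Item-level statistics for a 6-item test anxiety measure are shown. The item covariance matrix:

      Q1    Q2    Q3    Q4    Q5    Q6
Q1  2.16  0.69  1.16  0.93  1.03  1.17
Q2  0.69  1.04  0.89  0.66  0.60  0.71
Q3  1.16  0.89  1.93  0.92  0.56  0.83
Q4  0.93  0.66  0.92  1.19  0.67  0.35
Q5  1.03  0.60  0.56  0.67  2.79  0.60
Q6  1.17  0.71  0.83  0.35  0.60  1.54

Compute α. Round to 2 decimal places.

ΣVar(i) = 2.16 + 1.04 + 1.93 + 1.19 + 2.79 + 1.54 = 10.65
Sum of off-diagonal covariances = 11.77
total variance = 10.65 + 2 × 11.77 = 34.19
α = (k/(k−1))·(1 − ΣVar(i)/total variance) = (6/5)·(1 − 10.65/34.19) = 0.83

α = 0.83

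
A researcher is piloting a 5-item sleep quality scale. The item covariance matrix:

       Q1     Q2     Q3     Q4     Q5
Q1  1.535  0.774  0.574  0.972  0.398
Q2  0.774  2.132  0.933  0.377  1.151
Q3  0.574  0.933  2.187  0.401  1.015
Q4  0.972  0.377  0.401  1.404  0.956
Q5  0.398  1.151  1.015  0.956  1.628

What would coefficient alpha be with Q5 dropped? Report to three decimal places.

Remaining items: Q1, Q2, Q3, Q4 (k = 4).
ΣVar(i) = 1.535 + 2.132 + 2.187 + 1.404 = 7.258
Var(T) = 7.258 + 2 × 4.031 = 15.320
α (item deleted) = (4/3)·(1 − 7.258/15.320) = 0.702

α = 0.702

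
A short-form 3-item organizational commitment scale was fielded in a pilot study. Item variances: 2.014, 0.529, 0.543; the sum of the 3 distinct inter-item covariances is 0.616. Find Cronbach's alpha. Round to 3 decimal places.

ΣVar(i) = 2.014 + 0.529 + 0.543 = 3.086
Sum of distinct covariances = 0.616
σ²_total = ΣVar(i) + 2·Σcov = 3.086 + 2 × 0.616 = 4.318
α = (3/2)·(1 − 3.086/4.318) = 0.428

α = 0.428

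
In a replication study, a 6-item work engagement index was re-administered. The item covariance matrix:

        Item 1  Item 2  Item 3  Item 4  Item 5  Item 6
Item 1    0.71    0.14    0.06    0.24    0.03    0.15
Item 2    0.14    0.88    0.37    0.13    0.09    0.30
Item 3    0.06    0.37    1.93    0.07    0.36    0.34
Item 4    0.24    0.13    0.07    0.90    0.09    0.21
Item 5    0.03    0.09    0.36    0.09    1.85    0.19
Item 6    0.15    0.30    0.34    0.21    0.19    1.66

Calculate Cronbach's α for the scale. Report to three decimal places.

Σσᵢ² = 0.71 + 0.88 + 1.93 + 0.90 + 1.85 + 1.66 = 7.93
Sum of off-diagonal covariances = 2.77
σ²_total = 7.93 + 2 × 2.77 = 13.47
α = (k/(k−1))·(1 − Σσᵢ²/σ²_total) = (6/5)·(1 − 7.93/13.47) = 0.494

α = 0.494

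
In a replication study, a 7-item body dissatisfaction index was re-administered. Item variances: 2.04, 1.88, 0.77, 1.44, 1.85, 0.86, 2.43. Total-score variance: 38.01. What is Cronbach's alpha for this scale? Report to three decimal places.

sum of item variances = 2.04 + 1.88 + 0.77 + 1.44 + 1.85 + 0.86 + 2.43 = 11.27
α = (k/(k−1))·(1 − sum of item variances/Var(T)) = (7/6)·(1 − 11.27/38.01) = 0.821

Cronbach's alpha = 0.821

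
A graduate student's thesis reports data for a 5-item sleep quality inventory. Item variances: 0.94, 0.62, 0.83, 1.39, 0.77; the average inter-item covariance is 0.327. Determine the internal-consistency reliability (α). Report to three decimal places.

ΣVar(i) = 0.94 + 0.62 + 0.83 + 1.39 + 0.77 = 4.55
Sum of the 10 distinct covariances = 10 × 0.327 = 3.270
total variance = ΣVar(i) + 2·Σcov = 4.55 + 2 × 3.270 = 11.090
α = (5/4)·(1 − 4.55/11.090) = 0.737

α = 0.737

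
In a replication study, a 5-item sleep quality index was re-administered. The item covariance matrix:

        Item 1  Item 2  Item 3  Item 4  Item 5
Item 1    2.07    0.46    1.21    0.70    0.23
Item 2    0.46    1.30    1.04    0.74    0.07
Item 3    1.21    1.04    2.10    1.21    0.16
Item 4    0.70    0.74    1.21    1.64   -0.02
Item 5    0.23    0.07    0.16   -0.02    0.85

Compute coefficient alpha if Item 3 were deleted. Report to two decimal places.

Remaining items: Item 1, Item 2, Item 4, Item 5 (k = 4).
ΣVar(i) = 2.07 + 1.30 + 1.64 + 0.85 = 5.86
Var(T) = 5.86 + 2 × 2.18 = 10.22
α (item deleted) = (4/3)·(1 − 5.86/10.22) = 0.57

α = 0.57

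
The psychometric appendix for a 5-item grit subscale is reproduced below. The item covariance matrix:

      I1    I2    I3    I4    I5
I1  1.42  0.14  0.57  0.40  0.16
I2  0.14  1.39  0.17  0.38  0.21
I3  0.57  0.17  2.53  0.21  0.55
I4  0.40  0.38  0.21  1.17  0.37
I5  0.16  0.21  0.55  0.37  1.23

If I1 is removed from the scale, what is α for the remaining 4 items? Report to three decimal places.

α = 0.499

Remaining items: I2, I3, I4, I5 (k = 4).
Σσ²ᵢ = 1.39 + 2.53 + 1.17 + 1.23 = 6.32
σ²_T = 6.32 + 2 × 1.89 = 10.10
α (item deleted) = (4/3)·(1 − 6.32/10.10) = 0.499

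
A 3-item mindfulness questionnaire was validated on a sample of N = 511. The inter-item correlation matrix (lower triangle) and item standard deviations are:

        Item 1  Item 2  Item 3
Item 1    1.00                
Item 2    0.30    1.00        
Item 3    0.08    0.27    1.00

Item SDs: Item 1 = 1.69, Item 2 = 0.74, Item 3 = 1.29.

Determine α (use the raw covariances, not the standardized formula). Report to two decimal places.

α = 0.36

Σσ²ᵢ = 1.69² + 0.74² + 1.29² = 5.0678
Covariances σ_ij = r_ij · s_i · s_j:
  σ(Item 1,Item 2) = 0.30 × 1.69 × 0.74 = 0.3752
  σ(Item 1,Item 3) = 0.08 × 1.69 × 1.29 = 0.1744
  σ(Item 2,Item 3) = 0.27 × 0.74 × 1.29 = 0.2577
σ²_T = Σσ²ᵢ + 2·Σσ_ij = 5.0678 + 2 × 0.8073 = 6.6824
α = (3/2)·(1 − 5.0678/6.6824) = 0.36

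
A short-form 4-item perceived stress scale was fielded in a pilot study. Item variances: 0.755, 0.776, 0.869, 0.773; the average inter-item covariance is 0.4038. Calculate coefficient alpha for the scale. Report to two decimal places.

sum of item variances = 0.755 + 0.776 + 0.869 + 0.773 = 3.173
Sum of the 6 distinct covariances = 6 × 0.4038 = 2.4228
Var(T) = sum of item variances + 2·Σcov = 3.173 + 2 × 2.4228 = 8.0186
α = (4/3)·(1 − 3.173/8.0186) = 0.81

α = 0.81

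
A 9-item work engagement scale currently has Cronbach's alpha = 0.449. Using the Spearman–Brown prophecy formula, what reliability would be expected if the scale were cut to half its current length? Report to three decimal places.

predicted reliability = 0.289

Length factor m = 1/2
α' = m·α / (1 − (1−m)·α)
   = 1/2 × 0.449 / (1 − (1 − 1/2) × 0.449)
   = 0.2245 / 0.7755 = 0.289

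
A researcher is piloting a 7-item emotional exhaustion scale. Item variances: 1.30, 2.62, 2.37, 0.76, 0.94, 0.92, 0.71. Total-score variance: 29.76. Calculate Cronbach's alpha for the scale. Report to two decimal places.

sum of item variances = 1.30 + 2.62 + 2.37 + 0.76 + 0.94 + 0.92 + 0.71 = 9.62
α = (k/(k−1))·(1 − sum of item variances/Var(T)) = (7/6)·(1 − 9.62/29.76) = 0.79

Cronbach's alpha = 0.79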